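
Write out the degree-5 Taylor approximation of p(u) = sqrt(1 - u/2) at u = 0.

[u^0] = 1;  [u^1] = -1/4;  [u^2] = -1/32;  [u^3] = -1/128;  [u^4] = -5/2048;  [u^5] = -7/8192.

-7*u^5/8192 - 5*u^4/2048 - u^3/128 - u^2/32 - u/4 + 1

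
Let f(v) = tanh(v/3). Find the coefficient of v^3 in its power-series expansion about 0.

-1/81

[v^0] = 0;  [v^1] = 1/3;  [v^2] = 0;  [v^3] = -1/81.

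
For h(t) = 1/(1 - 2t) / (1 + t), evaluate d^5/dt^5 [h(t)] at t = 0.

2520

Write out both Maclaurin series and multiply, keeping only the needed powers.
The coefficient of t^5 in the expansion is 21, so h^(5)(0) = 5! * (21) = 2520.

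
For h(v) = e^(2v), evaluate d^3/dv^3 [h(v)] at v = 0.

Compute the successive derivatives at the expansion point and divide by k!.
From the series, [v^3] h = 4/3; multiply by 3! = 6 to get 8.

8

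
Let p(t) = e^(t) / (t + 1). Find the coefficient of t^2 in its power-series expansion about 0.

Expand 1/(denominator) as a geometric series and multiply by the numerator's series.
p(0) = 1
p′(0) = 0
p′′(0) = 1

1/2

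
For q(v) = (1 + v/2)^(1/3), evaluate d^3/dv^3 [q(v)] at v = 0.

5/108

Apply the Taylor formula c_k = f^(k)(a)/k!.
The coefficient of v^3 in the expansion is 5/648, so q′′′(0) = 3! * (5/648) = 5/108.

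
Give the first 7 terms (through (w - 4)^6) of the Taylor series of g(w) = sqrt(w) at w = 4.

g(4) = 2
g′(4) = 1/4
g′′(4) = -1/32
g′′′(4) = 3/256
g^(4)(4) = -15/2048
g^(5)(4) = 105/16384
g^(6)(4) = -945/131072

-21*(w - 4)^6/2097152 + 7*(w - 4)^5/131072 - 5*(w - 4)^4/16384 + (w - 4)^3/512 - (w - 4)^2/64 + (w - 4)/4 + 2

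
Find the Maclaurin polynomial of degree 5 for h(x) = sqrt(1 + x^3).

h(0) = 1
h′(0) = 0
h′′(0) = 0
h′′′(0) = 3
h^(4)(0) = 0
h^(5)(0) = 0

x^3/2 + 1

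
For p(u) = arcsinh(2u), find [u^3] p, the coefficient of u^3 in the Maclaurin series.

-4/3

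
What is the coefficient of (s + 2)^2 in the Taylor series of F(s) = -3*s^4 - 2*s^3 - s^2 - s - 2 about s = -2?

-61

Compute the successive derivatives at the expansion point and divide by k!.
F(-2) = -36
F′(-2) = 75
F′′(-2) = -122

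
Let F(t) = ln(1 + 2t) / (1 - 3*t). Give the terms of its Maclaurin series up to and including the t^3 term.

44*t^3/3 + 4*t^2 + 2*t

Expand 1/(denominator) as a geometric series and multiply by the numerator's series.
F(0) = 0
F′(0) = 2
F′′(0) = 8
F′′′(0) = 88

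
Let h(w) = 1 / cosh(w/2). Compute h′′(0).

Divide the numerator series by the denominator series (power-series long division).
The coefficient of w^2 in the expansion is -1/8, so h′′(0) = 2! * (-1/8) = -1/4.

-1/4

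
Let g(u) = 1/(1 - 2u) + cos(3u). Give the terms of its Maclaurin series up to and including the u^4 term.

Expand each term separately and add.
[u^0] = 2;  [u^1] = 2;  [u^2] = -1/2;  [u^3] = 8;  [u^4] = 155/8.

155*u^4/8 + 8*u^3 - u^2/2 + 2*u + 2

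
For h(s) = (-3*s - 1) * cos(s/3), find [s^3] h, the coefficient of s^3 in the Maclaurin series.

1/6

Shift and add copies of the series according to the polynomial's terms.
h(0) = -1
h′(0) = -3
h′′(0) = 1/9
h′′′(0) = 1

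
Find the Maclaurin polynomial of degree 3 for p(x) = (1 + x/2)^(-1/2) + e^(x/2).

Add the two expansions coefficient-wise.

-7*x^3/384 + 7*x^2/32 + x/4 + 2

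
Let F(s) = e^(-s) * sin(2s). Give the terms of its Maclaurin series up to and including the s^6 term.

Take the Cauchy product of the two expansions.

-11*s^6/180 - 19*s^5/60 + s^4 - s^3/3 - 2*s^2 + 2*s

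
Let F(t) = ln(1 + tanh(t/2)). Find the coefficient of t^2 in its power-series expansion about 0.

-1/8

Let u equal the inner series; expand the outer function in u and truncate.
F(0) = 0
F′(0) = 1/2
F′′(0) = -1/4
The Taylor polynomial is Σ F^(k)(0)/k! · t^k.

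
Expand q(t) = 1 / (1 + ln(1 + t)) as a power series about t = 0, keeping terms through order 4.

11*t^4/3 - 7*t^3/3 + 3*t^2/2 - t + 1

Write 1/(1+u) = 1 - u + u^2 - u^3 + ... and substitute the series for u.
[t^0] = 1;  [t^1] = -1;  [t^2] = 3/2;  [t^3] = -7/3;  [t^4] = 11/3.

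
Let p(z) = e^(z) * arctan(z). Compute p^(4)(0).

Multiply the two series term by term and collect like powers.
The coefficient of z^4 in the expansion is -1/6, so p^(4)(0) = 4! * (-1/6) = -4.

-4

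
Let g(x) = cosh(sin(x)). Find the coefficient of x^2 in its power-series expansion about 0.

Plug the Maclaurin series of the inner function into that of the outer and collect terms.
So c_2 = g′′(0)/2! = 1/2.

1/2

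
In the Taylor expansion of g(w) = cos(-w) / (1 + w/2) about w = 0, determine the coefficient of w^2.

-1/4

Multiply the two series term by term and collect like powers.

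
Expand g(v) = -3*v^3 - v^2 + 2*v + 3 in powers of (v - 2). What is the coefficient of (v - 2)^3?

-3

g(2) = -21
g′(2) = -38
g′′(2) = -38
g′′′(2) = -18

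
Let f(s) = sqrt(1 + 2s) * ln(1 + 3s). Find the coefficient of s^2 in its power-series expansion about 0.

Write out both Maclaurin series and multiply, keeping only the needed powers.
So c_2 = f′′(0)/2! = -3/2.

-3/2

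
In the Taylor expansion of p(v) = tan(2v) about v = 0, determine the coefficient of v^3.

Compute the successive derivatives at the expansion point and divide by k!.
p(0) = 0
p′(0) = 2
p′′(0) = 0
p′′′(0) = 16
So c_3 = p′′′(0)/3! = 8/3.

8/3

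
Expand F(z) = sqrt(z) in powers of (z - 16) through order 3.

(z - 16)^3/16384 - (z - 16)^2/512 + (z - 16)/8 + 4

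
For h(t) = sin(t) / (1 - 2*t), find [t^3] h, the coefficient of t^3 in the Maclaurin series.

Multiply the numerator's expansion by the denominator's geometric series.
h(0) = 0
h′(0) = 1
h′′(0) = 4
h′′′(0) = 23
Dividing each by k! gives the coefficients c_0, ..., c_3.

23/6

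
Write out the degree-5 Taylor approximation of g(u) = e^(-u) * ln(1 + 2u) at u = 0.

243*u^5/20 - 8*u^4 + 17*u^3/3 - 4*u^2 + 2*u

Multiply the two series term by term and collect like powers.
g(0) = 0
g′(0) = 2
g′′(0) = -8
g′′′(0) = 34
g^(4)(0) = -192
g^(5)(0) = 1458
Dividing each by k! gives the coefficients c_0, ..., c_5.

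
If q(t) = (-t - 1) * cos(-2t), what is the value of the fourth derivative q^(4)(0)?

Multiply each power in the prefactor through the base expansion.
The coefficient of t^4 in the expansion is -2/3, so q^(4)(0) = 4! * (-2/3) = -16.

-16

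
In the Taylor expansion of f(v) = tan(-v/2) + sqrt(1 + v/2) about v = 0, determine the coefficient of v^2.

-1/32

Add the two expansions coefficient-wise.
[v^0] = 1;  [v^1] = -1/4;  [v^2] = -1/32.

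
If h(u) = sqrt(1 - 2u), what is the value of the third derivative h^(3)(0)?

From the series, [u^3] h = -1/2; multiply by 3! = 6 to get -3.

-3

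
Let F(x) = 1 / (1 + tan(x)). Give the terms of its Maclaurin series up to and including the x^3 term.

-4*x^3/3 + x^2 - x + 1

Use the geometric series for the reciprocal, then substitute.
[x^0] = 1;  [x^1] = -1;  [x^2] = 1;  [x^3] = -4/3.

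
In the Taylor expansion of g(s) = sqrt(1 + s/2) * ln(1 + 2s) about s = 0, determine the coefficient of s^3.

Take the Cauchy product of the two expansions.
[s^0] = 0;  [s^1] = 2;  [s^2] = -3/2;  [s^3] = 101/48.
So c_3 = g′′′(0)/3! = 101/48.

101/48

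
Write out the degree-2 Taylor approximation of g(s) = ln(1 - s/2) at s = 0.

Apply the Taylor formula c_k = f^(k)(a)/k!.

-s^2/8 - s/2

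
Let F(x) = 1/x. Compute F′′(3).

Use the known series and substitute for the argument.
The coefficient of (x - 3)^2 in the expansion is 1/27, so F′′(3) = 2! * (1/27) = 2/27.

2/27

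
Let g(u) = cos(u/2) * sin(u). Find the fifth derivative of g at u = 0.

Expand each factor separately, then convolve coefficients.
From the series, [u^5] g = 61/1920; multiply by 5! = 120 to get 61/16.

61/16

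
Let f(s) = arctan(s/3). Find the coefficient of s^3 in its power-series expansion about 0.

-1/81

f(0) = 0
f′(0) = 1/3
f′′(0) = 0
f′′′(0) = -2/27
So c_3 = f′′′(0)/3! = -1/81.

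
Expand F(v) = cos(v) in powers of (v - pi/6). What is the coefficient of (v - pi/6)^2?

Compute the successive derivatives at the expansion point and divide by k!.
So c_2 = F′′(pi/6)/2! = -sqrt(3)/4.

-sqrt(3)/4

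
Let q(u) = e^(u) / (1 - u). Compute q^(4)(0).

65

Multiply the two series term by term and collect like powers.
The coefficient of u^4 in the expansion is 65/24, so q^(4)(0) = 4! * (65/24) = 65.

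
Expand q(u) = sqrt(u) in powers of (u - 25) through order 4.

-(u - 25)^4/2000000 + (u - 25)^3/50000 - (u - 25)^2/1000 + (u - 25)/10 + 5

q(25) = 5
q′(25) = 1/10
q′′(25) = -1/500
q′′′(25) = 3/25000
q^(4)(25) = -3/250000
The Taylor polynomial is Σ q^(k)(25)/k! · (u - 25)^k.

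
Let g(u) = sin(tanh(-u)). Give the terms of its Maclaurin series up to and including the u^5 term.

-37*u^5/120 + u^3/2 - u

Substitute the inner expansion into the outer series and collect powers.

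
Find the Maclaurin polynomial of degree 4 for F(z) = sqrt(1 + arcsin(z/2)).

-31*z^4/6144 + 7*z^3/384 - z^2/32 + z/4 + 1

Let u equal the inner series; expand the outer function in u and truncate.
F(0) = 1
F′(0) = 1/4
F′′(0) = -1/16
F′′′(0) = 7/64
F^(4)(0) = -31/256
The Taylor polynomial is Σ F^(k)(0)/k! · z^k.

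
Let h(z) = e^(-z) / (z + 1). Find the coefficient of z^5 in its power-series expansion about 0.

-163/60

Use 1/(1 - r) = Σ r^k on the denominator, then take the Cauchy product.
h(0) = 1
h′(0) = -2
h′′(0) = 5
h′′′(0) = -16
h^(4)(0) = 65
h^(5)(0) = -326
Then c_k = h^(k)(0)/k! gives each Taylor coefficient.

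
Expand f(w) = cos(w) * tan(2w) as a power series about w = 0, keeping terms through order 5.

Expand each factor separately, then convolve coefficients.
f(0) = 0
f′(0) = 2
f′′(0) = 0
f′′′(0) = 10
f^(4)(0) = 0
f^(5)(0) = 362
The Taylor polynomial is Σ f^(k)(0)/k! · w^k.

181*w^5/60 + 5*w^3/3 + 2*w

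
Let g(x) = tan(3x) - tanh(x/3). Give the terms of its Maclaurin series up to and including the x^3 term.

Combine the two series term by term.
g(0) = 0
g′(0) = 8/3
g′′(0) = 0
g′′′(0) = 1460/27

730*x^3/81 + 8*x/3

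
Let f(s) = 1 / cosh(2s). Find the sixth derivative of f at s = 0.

Write the quotient as an unknown series and match coefficients against numerator = denominator · series.
The coefficient of s^6 in the expansion is -244/45, so f^(6)(0) = 6! * (-244/45) = -3904.

-3904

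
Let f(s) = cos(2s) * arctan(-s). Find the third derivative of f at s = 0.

Write out both Maclaurin series and multiply, keeping only the needed powers.
From the series, [s^3] f = 7/3; multiply by 3! = 6 to get 14.

14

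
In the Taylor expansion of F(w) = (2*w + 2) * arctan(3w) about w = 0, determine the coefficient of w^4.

-18

Distribute the polynomial across the series and collect like powers.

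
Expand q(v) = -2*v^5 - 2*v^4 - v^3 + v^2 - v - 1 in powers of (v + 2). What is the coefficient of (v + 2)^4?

Compute the successive derivatives at the expansion point and divide by k!.
q(-2) = 45
q′(-2) = -113
q′′(-2) = 238
q′′′(-2) = -390
q^(4)(-2) = 432

18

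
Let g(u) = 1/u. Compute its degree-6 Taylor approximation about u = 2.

[(u - 2)^0] = 1/2;  [(u - 2)^1] = -1/4;  [(u - 2)^2] = 1/8;  [(u - 2)^3] = -1/16;  [(u - 2)^4] = 1/32;  [(u - 2)^5] = -1/64;  [(u - 2)^6] = 1/128.

(u - 2)^6/128 - (u - 2)^5/64 + (u - 2)^4/32 - (u - 2)^3/16 + (u - 2)^2/8 - (u - 2)/4 + 1/2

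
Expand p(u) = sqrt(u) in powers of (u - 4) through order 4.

-5*(u - 4)^4/16384 + (u - 4)^3/512 - (u - 4)^2/64 + (u - 4)/4 + 2

p(4) = 2
p′(4) = 1/4
p′′(4) = -1/32
p′′′(4) = 3/256
p^(4)(4) = -15/2048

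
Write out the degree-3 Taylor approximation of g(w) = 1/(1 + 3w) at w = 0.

[w^0] = 1;  [w^1] = -3;  [w^2] = 9;  [w^3] = -27.

-27*w^3 + 9*w^2 - 3*w + 1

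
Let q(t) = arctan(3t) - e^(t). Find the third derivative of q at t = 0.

-55

Expand each term separately and add.
From the series, [t^3] q = -55/6; multiply by 3! = 6 to get -55.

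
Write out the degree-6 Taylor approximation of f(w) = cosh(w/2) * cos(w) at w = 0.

13*w^6/5120 - 7*w^4/384 - 3*w^2/8 + 1

Write out both Maclaurin series and multiply, keeping only the needed powers.
f(0) = 1
f′(0) = 0
f′′(0) = -3/4
f′′′(0) = 0
f^(4)(0) = -7/16
f^(5)(0) = 0
f^(6)(0) = 117/64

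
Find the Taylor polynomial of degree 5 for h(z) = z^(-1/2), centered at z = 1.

-63*(z - 1)^5/256 + 35*(z - 1)^4/128 - 5*(z - 1)^3/16 + 3*(z - 1)^2/8 - (z - 1)/2 + 1

[(z - 1)^0] = 1;  [(z - 1)^1] = -1/2;  [(z - 1)^2] = 3/8;  [(z - 1)^3] = -5/16;  [(z - 1)^4] = 35/128;  [(z - 1)^5] = -63/256.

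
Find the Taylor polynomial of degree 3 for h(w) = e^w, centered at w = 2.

(w - 2)^3*e^(2)/6 + (w - 2)^2*e^(2)/2 + (w - 2)*e^(2) + e^(2)

h(2) = e^(2)
h′(2) = e^(2)
h′′(2) = e^(2)
h′′′(2) = e^(2)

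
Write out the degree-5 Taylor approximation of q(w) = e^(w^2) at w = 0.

w^4/2 + w^2 + 1

[w^0] = 1;  [w^1] = 0;  [w^2] = 1;  [w^3] = 0;  [w^4] = 1/2;  [w^5] = 0.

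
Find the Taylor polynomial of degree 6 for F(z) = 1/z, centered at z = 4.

F(4) = 1/4
F′(4) = -1/16
F′′(4) = 1/32
F′′′(4) = -3/128
F^(4)(4) = 3/128
F^(5)(4) = -15/512
F^(6)(4) = 45/1024

(z - 4)^6/16384 - (z - 4)^5/4096 + (z - 4)^4/1024 - (z - 4)^3/256 + (z - 4)^2/64 - (z - 4)/16 + 1/4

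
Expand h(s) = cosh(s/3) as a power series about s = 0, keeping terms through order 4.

h(0) = 1
h′(0) = 0
h′′(0) = 1/9
h′′′(0) = 0
h^(4)(0) = 1/81
The Taylor polynomial is Σ h^(k)(0)/k! · s^k.

s^4/1944 + s^2/18 + 1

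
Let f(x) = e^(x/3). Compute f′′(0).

The coefficient of x^2 in the expansion is 1/18, so f′′(0) = 2! * (1/18) = 1/9.

1/9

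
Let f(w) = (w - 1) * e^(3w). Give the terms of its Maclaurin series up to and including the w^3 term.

Shift and add copies of the series according to the polynomial's terms.
f(0) = -1
f′(0) = -2
f′′(0) = -3
f′′′(0) = 0
Dividing each by k! gives the coefficients c_0, ..., c_3.

-3*w^2/2 - 2*w - 1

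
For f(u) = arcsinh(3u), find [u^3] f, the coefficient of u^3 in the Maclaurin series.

Use the known series and substitute for the argument.

-9/2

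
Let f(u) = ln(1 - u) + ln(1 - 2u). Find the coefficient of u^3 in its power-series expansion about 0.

-3

Expand each term separately and add.
f(0) = 0
f′(0) = -3
f′′(0) = -5
f′′′(0) = -18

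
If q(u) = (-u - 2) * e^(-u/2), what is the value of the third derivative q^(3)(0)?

Multiply each power in the prefactor through the base expansion.
The coefficient of u^3 in the expansion is -1/12, so q′′′(0) = 3! * (-1/12) = -1/2.

-1/2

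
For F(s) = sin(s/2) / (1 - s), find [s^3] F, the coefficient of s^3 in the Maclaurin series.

Take the Cauchy product of the two expansions.
F(0) = 0
F′(0) = 1/2
F′′(0) = 1
F′′′(0) = 23/8

23/48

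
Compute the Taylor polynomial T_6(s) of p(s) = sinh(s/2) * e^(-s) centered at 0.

Write out both Maclaurin series and multiply, keeping only the needed powers.
p(0) = 0
p′(0) = 1/2
p′′(0) = -1
p′′′(0) = 13/8
p^(4)(0) = -5/2
p^(5)(0) = 121/32
p^(6)(0) = -91/16
Then c_k = p^(k)(0)/k! gives each Taylor coefficient.

-91*s^6/11520 + 121*s^5/3840 - 5*s^4/48 + 13*s^3/48 - s^2/2 + s/2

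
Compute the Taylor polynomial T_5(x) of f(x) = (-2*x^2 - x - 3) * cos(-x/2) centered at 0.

Distribute the polynomial across the series and collect like powers.
f(0) = -3
f′(0) = -1
f′′(0) = -13/4
f′′′(0) = 3/4
f^(4)(0) = 93/16
f^(5)(0) = -5/16

-x^5/384 + 31*x^4/128 + x^3/8 - 13*x^2/8 - x - 3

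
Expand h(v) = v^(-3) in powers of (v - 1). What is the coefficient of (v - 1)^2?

Use the known series and substitute for the argument.
h(1) = 1
h′(1) = -3
h′′(1) = 12
So c_2 = h′′(1)/2! = 6.

6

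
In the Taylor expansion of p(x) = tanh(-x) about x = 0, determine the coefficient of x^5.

-2/15

[x^0] = 0;  [x^1] = -1;  [x^2] = 0;  [x^3] = 1/3;  [x^4] = 0;  [x^5] = -2/15.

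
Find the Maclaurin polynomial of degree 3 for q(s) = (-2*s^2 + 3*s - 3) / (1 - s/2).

Distribute the polynomial across the series and collect like powers.
q(0) = -3
q′(0) = 3/2
q′′(0) = -5/2
q′′′(0) = -15/4
Then c_k = q^(k)(0)/k! gives each Taylor coefficient.

-5*s^3/8 - 5*s^2/4 + 3*s/2 - 3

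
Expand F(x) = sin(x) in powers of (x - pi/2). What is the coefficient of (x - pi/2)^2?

-1/2

Differentiate repeatedly and evaluate at the center.
F(pi/2) = 1
F′(pi/2) = 0
F′′(pi/2) = -1
So c_2 = F′′(pi/2)/2! = -1/2.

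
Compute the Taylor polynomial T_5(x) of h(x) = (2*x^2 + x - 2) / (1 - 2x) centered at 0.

-32*x^5 - 16*x^4 - 8*x^3 - 4*x^2 - 3*x - 2

Shift and add copies of the series according to the polynomial's terms.
h(0) = -2
h′(0) = -3
h′′(0) = -8
h′′′(0) = -48
h^(4)(0) = -384
h^(5)(0) = -3840
The Taylor polynomial is Σ h^(k)(0)/k! · x^k.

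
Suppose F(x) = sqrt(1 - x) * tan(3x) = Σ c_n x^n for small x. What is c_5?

Take the Cauchy product of the two expansions.
[x^0] = 0;  [x^1] = 3;  [x^2] = -3/2;  [x^3] = 69/8;  [x^4] = -75/16;  [x^5] = 19941/640.

19941/640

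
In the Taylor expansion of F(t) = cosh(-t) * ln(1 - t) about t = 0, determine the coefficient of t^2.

Write out both Maclaurin series and multiply, keeping only the needed powers.

-1/2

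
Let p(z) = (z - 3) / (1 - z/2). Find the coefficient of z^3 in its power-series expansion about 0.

Shift and add copies of the series according to the polynomial's terms.
p(0) = -3
p′(0) = -1/2
p′′(0) = -1/2
p′′′(0) = -3/4
Dividing each by k! gives the coefficients c_0, ..., c_3.

-1/8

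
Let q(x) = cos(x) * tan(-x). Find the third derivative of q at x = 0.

1

Expand each factor separately, then convolve coefficients.
From the series, [x^3] q = 1/6; multiply by 3! = 6 to get 1.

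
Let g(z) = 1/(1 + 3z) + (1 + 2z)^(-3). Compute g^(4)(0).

7704

Expand each term separately and add.
From the series, [z^4] g = 321; multiply by 4! = 24 to get 7704.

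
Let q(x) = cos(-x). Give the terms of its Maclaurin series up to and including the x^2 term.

[x^0] = 1;  [x^1] = 0;  [x^2] = -1/2.

1 - x^2/2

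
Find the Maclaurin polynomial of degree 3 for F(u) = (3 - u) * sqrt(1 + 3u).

99*u^3/16 - 39*u^2/8 + 7*u/2 + 3

Multiply each power in the prefactor through the base expansion.
F(0) = 3
F′(0) = 7/2
F′′(0) = -39/4
F′′′(0) = 297/8
The Taylor polynomial is Σ F^(k)(0)/k! · u^k.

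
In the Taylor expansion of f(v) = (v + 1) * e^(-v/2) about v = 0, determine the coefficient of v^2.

Distribute the polynomial across the series and collect like powers.
f(0) = 1
f′(0) = 1/2
f′′(0) = -3/4
Dividing each by k! gives the coefficients c_0, ..., c_2.

-3/8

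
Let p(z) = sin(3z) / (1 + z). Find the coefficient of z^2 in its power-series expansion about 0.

-3

Write out both Maclaurin series and multiply, keeping only the needed powers.
So c_2 = p′′(0)/2! = -3.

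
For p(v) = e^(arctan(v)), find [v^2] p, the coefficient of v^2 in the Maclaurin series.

Compose series: expand the inner function first, then feed it into the outer expansion.

1/2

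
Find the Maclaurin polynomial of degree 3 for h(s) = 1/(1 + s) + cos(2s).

-s^3 - s^2 - s + 2

Expand each term separately and add.
h(0) = 2
h′(0) = -1
h′′(0) = -2
h′′′(0) = -6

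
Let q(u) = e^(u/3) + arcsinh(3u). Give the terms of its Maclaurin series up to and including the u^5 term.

265721*u^5/14580 + u^4/1944 - 364*u^3/81 + u^2/18 + 10*u/3 + 1

Combine the two series term by term.
q(0) = 1
q′(0) = 10/3
q′′(0) = 1/9
q′′′(0) = -728/27
q^(4)(0) = 1/81
q^(5)(0) = 531442/243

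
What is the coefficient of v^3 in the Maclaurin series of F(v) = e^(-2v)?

F(0) = 1
F′(0) = -2
F′′(0) = 4
F′′′(0) = -8
Then c_k = F^(k)(0)/k! gives each Taylor coefficient.

-4/3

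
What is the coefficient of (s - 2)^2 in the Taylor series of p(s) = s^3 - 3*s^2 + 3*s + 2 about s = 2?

3

p(2) = 4
p′(2) = 3
p′′(2) = 6
So c_2 = p′′(2)/2! = 3.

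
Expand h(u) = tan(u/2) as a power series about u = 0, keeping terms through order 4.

u^3/24 + u/2

Apply the Taylor formula c_k = f^(k)(a)/k!.
h(0) = 0
h′(0) = 1/2
h′′(0) = 0
h′′′(0) = 1/4
h^(4)(0) = 0
Dividing each by k! gives the coefficients c_0, ..., c_4.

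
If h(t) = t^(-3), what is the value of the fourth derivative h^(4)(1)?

From the series, [(t - 1)^4] h = 15; multiply by 4! = 24 to get 360.

360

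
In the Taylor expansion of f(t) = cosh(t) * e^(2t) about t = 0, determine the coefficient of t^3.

Take the Cauchy product of the two expansions.
f(0) = 1
f′(0) = 2
f′′(0) = 5
f′′′(0) = 14
So c_3 = f′′′(0)/3! = 7/3.

7/3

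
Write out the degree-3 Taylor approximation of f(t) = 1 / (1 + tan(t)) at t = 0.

-4*t^3/3 + t^2 - t + 1

Expand as Σ (-1)^k u^k with u equal to the inner function's series.
f(0) = 1
f′(0) = -1
f′′(0) = 2
f′′′(0) = -8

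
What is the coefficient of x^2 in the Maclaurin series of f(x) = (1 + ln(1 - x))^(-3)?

15/2

Plug the Maclaurin series of the inner function into that of the outer and collect terms.
So c_2 = f′′(0)/2! = 15/2.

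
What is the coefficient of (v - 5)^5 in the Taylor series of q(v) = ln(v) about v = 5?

c_5 = q^(5)(5)/5! = 1/15625.

1/15625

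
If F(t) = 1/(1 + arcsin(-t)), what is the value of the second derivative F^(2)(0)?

2

Plug the Maclaurin series of the inner function into that of the outer and collect terms.
From the series, [t^2] F = 1; multiply by 2! = 2 to get 2.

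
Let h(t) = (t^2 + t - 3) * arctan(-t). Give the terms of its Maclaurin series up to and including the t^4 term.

t^4/3 - 2*t^3 - t^2 + 3*t

Shift and add copies of the series according to the polynomial's terms.
h(0) = 0
h′(0) = 3
h′′(0) = -2
h′′′(0) = -12
h^(4)(0) = 8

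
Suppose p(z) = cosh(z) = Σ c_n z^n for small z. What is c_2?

Use the known series and substitute for the argument.
[z^0] = 1;  [z^1] = 0;  [z^2] = 1/2.
So c_2 = p′′(0)/2! = 1/2.

1/2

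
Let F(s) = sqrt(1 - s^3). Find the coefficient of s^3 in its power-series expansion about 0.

-1/2

F(0) = 1
F′(0) = 0
F′′(0) = 0
F′′′(0) = -3
The Taylor polynomial is Σ F^(k)(0)/k! · s^k.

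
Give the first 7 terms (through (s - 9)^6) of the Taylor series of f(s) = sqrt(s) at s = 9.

-7*(s - 9)^6/60466176 + 7*(s - 9)^5/5038848 - 5*(s - 9)^4/279936 + (s - 9)^3/3888 - (s - 9)^2/216 + (s - 9)/6 + 3

[(s - 9)^0] = 3;  [(s - 9)^1] = 1/6;  [(s - 9)^2] = -1/216;  [(s - 9)^3] = 1/3888;  [(s - 9)^4] = -5/279936;  [(s - 9)^5] = 7/5038848;  [(s - 9)^6] = -7/60466176.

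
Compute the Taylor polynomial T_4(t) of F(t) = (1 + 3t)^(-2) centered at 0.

F(0) = 1
F′(0) = -6
F′′(0) = 54
F′′′(0) = -648
F^(4)(0) = 9720

405*t^4 - 108*t^3 + 27*t^2 - 6*t + 1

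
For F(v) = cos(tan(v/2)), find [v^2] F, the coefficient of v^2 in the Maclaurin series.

Let u equal the inner series; expand the outer function in u and truncate.
[v^0] = 1;  [v^1] = 0;  [v^2] = -1/8.

-1/8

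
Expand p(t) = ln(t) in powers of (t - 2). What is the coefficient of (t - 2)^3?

Differentiate repeatedly and evaluate at the center.

1/24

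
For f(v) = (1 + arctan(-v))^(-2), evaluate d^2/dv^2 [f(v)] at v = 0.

Let u equal the inner series; expand the outer function in u and truncate.
From the series, [v^2] f = 3; multiply by 2! = 2 to get 6.

6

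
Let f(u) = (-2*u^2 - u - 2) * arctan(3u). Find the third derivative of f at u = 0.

72

Distribute the polynomial across the series and collect like powers.
From the series, [u^3] f = 12; multiply by 3! = 6 to get 72.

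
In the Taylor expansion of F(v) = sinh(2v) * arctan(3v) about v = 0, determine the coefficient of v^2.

Multiply the two series term by term and collect like powers.
F(0) = 0
F′(0) = 0
F′′(0) = 12
So c_2 = F′′(0)/2! = 6.

6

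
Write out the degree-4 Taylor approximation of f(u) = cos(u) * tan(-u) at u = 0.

u^3/6 - u

Multiply the two series term by term and collect like powers.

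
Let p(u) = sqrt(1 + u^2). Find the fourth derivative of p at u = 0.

-3

The coefficient of u^4 in the expansion is -1/8, so p^(4)(0) = 4! * (-1/8) = -3.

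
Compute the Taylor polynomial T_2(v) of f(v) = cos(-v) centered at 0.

1 - v^2/2

Differentiate repeatedly and evaluate at the center.
[v^0] = 1;  [v^1] = 0;  [v^2] = -1/2.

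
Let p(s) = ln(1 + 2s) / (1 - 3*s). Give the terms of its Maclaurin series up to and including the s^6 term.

5528*s^6/15 + 632*s^5/5 + 40*s^4 + 44*s^3/3 + 4*s^2 + 2*s

Multiply the numerator's expansion by the denominator's geometric series.
[s^0] = 0;  [s^1] = 2;  [s^2] = 4;  [s^3] = 44/3;  [s^4] = 40;  [s^5] = 632/5;  [s^6] = 5528/15.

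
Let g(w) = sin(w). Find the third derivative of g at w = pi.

1

The coefficient of (w - pi)^3 in the expansion is 1/6, so g′′′(pi) = 3! * (1/6) = 1.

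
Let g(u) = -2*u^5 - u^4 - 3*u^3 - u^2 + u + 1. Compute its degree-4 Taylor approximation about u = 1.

[(u - 1)^0] = -5;  [(u - 1)^1] = -24;  [(u - 1)^2] = -36;  [(u - 1)^3] = -27;  [(u - 1)^4] = -11.

-11*(u - 1)^4 - 27*(u - 1)^3 - 36*(u - 1)^2 - 24*(u - 1) - 5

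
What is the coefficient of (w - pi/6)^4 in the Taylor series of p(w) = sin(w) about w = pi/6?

1/48

Differentiate repeatedly and evaluate at the center.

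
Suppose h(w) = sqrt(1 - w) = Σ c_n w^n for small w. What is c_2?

-1/8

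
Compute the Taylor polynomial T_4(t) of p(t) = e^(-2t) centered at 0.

[t^0] = 1;  [t^1] = -2;  [t^2] = 2;  [t^3] = -4/3;  [t^4] = 2/3.

2*t^4/3 - 4*t^3/3 + 2*t^2 - 2*t + 1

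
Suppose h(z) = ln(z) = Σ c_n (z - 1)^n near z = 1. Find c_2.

-1/2

[(z - 1)^0] = 0;  [(z - 1)^1] = 1;  [(z - 1)^2] = -1/2.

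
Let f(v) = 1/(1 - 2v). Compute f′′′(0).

48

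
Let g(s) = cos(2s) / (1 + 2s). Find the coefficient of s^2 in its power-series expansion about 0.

2

Expand each factor separately, then convolve coefficients.
[s^0] = 1;  [s^1] = -2;  [s^2] = 2.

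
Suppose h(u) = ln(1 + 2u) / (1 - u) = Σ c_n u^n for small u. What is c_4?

-4/3

Multiply the numerator's expansion by the denominator's geometric series.
So c_4 = h^(4)(0)/4! = -4/3.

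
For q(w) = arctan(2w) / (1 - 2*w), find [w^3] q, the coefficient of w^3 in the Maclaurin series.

16/3

Multiply the numerator's expansion by the denominator's geometric series.
q(0) = 0
q′(0) = 2
q′′(0) = 8
q′′′(0) = 32
So c_3 = q′′′(0)/3! = 16/3.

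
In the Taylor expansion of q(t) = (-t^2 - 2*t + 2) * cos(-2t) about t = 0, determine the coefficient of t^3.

Multiply each power in the prefactor through the base expansion.
[t^0] = 2;  [t^1] = -2;  [t^2] = -5;  [t^3] = 4.
So c_3 = q′′′(0)/3! = 4.

4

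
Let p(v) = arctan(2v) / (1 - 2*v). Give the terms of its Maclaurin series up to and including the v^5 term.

416*v^5/15 + 32*v^4/3 + 16*v^3/3 + 4*v^2 + 2*v

Use 1/(1 - r) = Σ r^k on the denominator, then take the Cauchy product.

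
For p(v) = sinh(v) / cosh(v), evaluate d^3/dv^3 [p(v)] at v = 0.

-2

Divide the numerator series by the denominator series (power-series long division).
From the series, [v^3] p = -1/3; multiply by 3! = 6 to get -2.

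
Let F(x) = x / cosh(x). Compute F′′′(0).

Write the quotient as an unknown series and match coefficients against numerator = denominator · series.
The coefficient of x^3 in the expansion is -1/2, so F′′′(0) = 3! * (-1/2) = -3.

-3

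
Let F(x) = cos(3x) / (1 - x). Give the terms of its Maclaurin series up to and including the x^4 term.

-x^4/8 - 7*x^3/2 - 7*x^2/2 + x + 1

Multiply the two series term by term and collect like powers.
F(0) = 1
F′(0) = 1
F′′(0) = -7
F′′′(0) = -21
F^(4)(0) = -3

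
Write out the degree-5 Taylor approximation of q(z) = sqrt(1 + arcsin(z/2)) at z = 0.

Substitute the inner expansion into the outer series and collect powers.
q(0) = 1
q′(0) = 1/4
q′′(0) = -1/16
q′′′(0) = 7/64
q^(4)(0) = -31/256
q^(5)(0) = 369/1024

123*z^5/40960 - 31*z^4/6144 + 7*z^3/384 - z^2/32 + z/4 + 1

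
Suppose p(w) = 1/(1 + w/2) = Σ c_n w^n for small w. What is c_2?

p(0) = 1
p′(0) = -1/2
p′′(0) = 1/2
So c_2 = p′′(0)/2! = 1/4.

1/4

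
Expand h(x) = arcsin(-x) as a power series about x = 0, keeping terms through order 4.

-x^3/6 - x

Compute the successive derivatives at the expansion point and divide by k!.
h(0) = 0
h′(0) = -1
h′′(0) = 0
h′′′(0) = -1
h^(4)(0) = 0
The Taylor polynomial is Σ h^(k)(0)/k! · x^k.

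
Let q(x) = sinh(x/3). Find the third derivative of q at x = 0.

The coefficient of x^3 in the expansion is 1/162, so q′′′(0) = 3! * (1/162) = 1/27.

1/27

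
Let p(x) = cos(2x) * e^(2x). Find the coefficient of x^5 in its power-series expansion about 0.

-16/15

Take the Cauchy product of the two expansions.
p(0) = 1
p′(0) = 2
p′′(0) = 0
p′′′(0) = -16
p^(4)(0) = -64
p^(5)(0) = -128
So c_5 = p^(5)(0)/5! = -16/15.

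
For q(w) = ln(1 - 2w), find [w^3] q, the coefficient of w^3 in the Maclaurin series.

[w^0] = 0;  [w^1] = -2;  [w^2] = -2;  [w^3] = -8/3.
So c_3 = q′′′(0)/3! = -8/3.

-8/3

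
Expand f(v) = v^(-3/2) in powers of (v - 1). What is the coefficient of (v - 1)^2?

Apply the Taylor formula c_k = f^(k)(a)/k!.
f(1) = 1
f′(1) = -3/2
f′′(1) = 15/4
So c_2 = f′′(1)/2! = 15/8.

15/8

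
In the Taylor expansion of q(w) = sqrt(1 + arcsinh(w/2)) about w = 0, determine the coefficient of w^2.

-1/32

Compose series: expand the inner function first, then feed it into the outer expansion.
q(0) = 1
q′(0) = 1/4
q′′(0) = -1/16
So c_2 = q′′(0)/2! = -1/32.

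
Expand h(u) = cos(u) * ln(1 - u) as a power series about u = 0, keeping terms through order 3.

u^3/6 - u^2/2 - u

Multiply the two series term by term and collect like powers.
[u^0] = 0;  [u^1] = -1;  [u^2] = -1/2;  [u^3] = 1/6.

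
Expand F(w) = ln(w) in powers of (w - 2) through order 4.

-(w - 2)^4/64 + (w - 2)^3/24 - (w - 2)^2/8 + (w - 2)/2 + ln(2)

F(2) = ln(2)
F′(2) = 1/2
F′′(2) = -1/4
F′′′(2) = 1/4
F^(4)(2) = -3/8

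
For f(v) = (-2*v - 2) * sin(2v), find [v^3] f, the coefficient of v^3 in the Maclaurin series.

Multiply each power in the prefactor through the base expansion.
f(0) = 0
f′(0) = -4
f′′(0) = -8
f′′′(0) = 16
Then c_k = f^(k)(0)/k! gives each Taylor coefficient.

8/3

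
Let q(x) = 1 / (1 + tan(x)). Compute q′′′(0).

Expand as Σ (-1)^k u^k with u equal to the inner function's series.
The coefficient of x^3 in the expansion is -4/3, so q′′′(0) = 3! * (-4/3) = -8.

-8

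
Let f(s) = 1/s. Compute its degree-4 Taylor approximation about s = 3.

Use the known series and substitute for the argument.

(s - 3)^4/243 - (s - 3)^3/81 + (s - 3)^2/27 - (s - 3)/9 + 1/3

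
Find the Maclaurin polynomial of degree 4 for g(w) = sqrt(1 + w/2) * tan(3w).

291*w^4/128 + 285*w^3/32 + 3*w^2/4 + 3*w

Take the Cauchy product of the two expansions.
g(0) = 0
g′(0) = 3
g′′(0) = 3/2
g′′′(0) = 855/16
g^(4)(0) = 873/16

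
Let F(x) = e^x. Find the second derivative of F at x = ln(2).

2

The coefficient of (x - ln(2))^2 in the expansion is 1, so F′′(ln(2)) = 2! * (1) = 2.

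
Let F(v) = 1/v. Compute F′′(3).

Differentiate repeatedly and evaluate at the center.
The coefficient of (v - 3)^2 in the expansion is 1/27, so F′′(3) = 2! * (1/27) = 2/27.

2/27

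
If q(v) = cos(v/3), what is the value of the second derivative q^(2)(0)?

The coefficient of v^2 in the expansion is -1/18, so q′′(0) = 2! * (-1/18) = -1/9.

-1/9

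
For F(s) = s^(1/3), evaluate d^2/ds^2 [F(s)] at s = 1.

-2/9

Compute the successive derivatives at the expansion point and divide by k!.
The coefficient of (s - 1)^2 in the expansion is -1/9, so F′′(1) = 2! * (-1/9) = -2/9.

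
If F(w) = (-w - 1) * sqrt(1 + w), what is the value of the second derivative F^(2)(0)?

-3/4

Multiply each power in the prefactor through the base expansion.
The coefficient of w^2 in the expansion is -3/8, so F′′(0) = 2! * (-3/8) = -3/4.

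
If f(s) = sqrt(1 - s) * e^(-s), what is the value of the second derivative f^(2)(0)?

7/4

Take the Cauchy product of the two expansions.
From the series, [s^2] f = 7/8; multiply by 2! = 2 to get 7/4.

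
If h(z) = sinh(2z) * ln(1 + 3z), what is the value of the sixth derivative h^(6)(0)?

79200

Expand each factor separately, then convolve coefficients.
The coefficient of z^6 in the expansion is 110, so h^(6)(0) = 6! * (110) = 79200.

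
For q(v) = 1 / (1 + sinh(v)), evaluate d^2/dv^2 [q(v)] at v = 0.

Write 1/(1+u) = 1 - u + u^2 - u^3 + ... and substitute the series for u.
The coefficient of v^2 in the expansion is 1, so q′′(0) = 2! * (1) = 2.

2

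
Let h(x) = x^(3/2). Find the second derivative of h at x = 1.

From the series, [(x - 1)^2] h = 3/8; multiply by 2! = 2 to get 3/4.

3/4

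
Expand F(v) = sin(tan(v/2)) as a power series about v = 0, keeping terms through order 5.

Compose series: expand the inner function first, then feed it into the outer expansion.
F(0) = 0
F′(0) = 1/2
F′′(0) = 0
F′′′(0) = 1/8
F^(4)(0) = 0
F^(5)(0) = -3/32

-v^5/1280 + v^3/48 + v/2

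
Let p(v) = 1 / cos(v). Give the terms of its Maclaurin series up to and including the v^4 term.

5*v^4/24 + v^2/2 + 1

Invert the denominator's series and multiply.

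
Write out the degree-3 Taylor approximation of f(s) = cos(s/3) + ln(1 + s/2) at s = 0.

s^3/24 - 13*s^2/72 + s/2 + 1

Combine the two series term by term.
f(0) = 1
f′(0) = 1/2
f′′(0) = -13/36
f′′′(0) = 1/4
The Taylor polynomial is Σ f^(k)(0)/k! · s^k.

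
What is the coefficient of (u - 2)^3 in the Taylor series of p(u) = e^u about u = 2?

e^(2)/6

Apply the Taylor formula c_k = f^(k)(a)/k!.
p(2) = e^(2)
p′(2) = e^(2)
p′′(2) = e^(2)
p′′′(2) = e^(2)
So c_3 = p′′′(2)/3! = e^(2)/6.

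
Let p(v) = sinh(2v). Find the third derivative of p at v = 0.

From the series, [v^3] p = 4/3; multiply by 3! = 6 to get 8.

8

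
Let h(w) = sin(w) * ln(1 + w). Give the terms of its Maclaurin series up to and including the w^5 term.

-w^5/6 + w^4/6 - w^3/2 + w^2

Expand each factor separately, then convolve coefficients.
[w^0] = 0;  [w^1] = 0;  [w^2] = 1;  [w^3] = -1/2;  [w^4] = 1/6;  [w^5] = -1/6.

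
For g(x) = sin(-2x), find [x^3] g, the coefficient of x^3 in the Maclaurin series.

4/3

g(0) = 0
g′(0) = -2
g′′(0) = 0
g′′′(0) = 8
Dividing each by k! gives the coefficients c_0, ..., c_3.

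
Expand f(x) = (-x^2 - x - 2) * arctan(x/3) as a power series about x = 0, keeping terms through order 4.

x^4/81 - 25*x^3/81 - x^2/3 - 2*x/3

Shift and add copies of the series according to the polynomial's terms.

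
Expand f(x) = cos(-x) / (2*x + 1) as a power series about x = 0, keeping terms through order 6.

Expand 1/(denominator) as a geometric series and multiply by the numerator's series.

40439*x^6/720 - 337*x^5/12 + 337*x^4/24 - 7*x^3 + 7*x^2/2 - 2*x + 1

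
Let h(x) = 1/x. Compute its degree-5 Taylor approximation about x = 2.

h(2) = 1/2
h′(2) = -1/4
h′′(2) = 1/4
h′′′(2) = -3/8
h^(4)(2) = 3/4
h^(5)(2) = -15/8
The Taylor polynomial is Σ h^(k)(2)/k! · (x - 2)^k.

-(x - 2)^5/64 + (x - 2)^4/32 - (x - 2)^3/16 + (x - 2)^2/8 - (x - 2)/4 + 1/2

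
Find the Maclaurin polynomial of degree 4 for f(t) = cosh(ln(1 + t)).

t^4/2 - t^3/2 + t^2/2 + 1

Plug the Maclaurin series of the inner function into that of the outer and collect terms.
f(0) = 1
f′(0) = 0
f′′(0) = 1
f′′′(0) = -3
f^(4)(0) = 12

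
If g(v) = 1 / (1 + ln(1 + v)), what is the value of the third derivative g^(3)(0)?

Use the geometric series for the reciprocal, then substitute.
The coefficient of v^3 in the expansion is -7/3, so g′′′(0) = 3! * (-7/3) = -14.

-14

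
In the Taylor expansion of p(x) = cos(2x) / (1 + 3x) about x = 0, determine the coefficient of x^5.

-191

Expand each factor separately, then convolve coefficients.
[x^0] = 1;  [x^1] = -3;  [x^2] = 7;  [x^3] = -21;  [x^4] = 191/3;  [x^5] = -191.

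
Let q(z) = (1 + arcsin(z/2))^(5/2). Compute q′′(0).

Plug the Maclaurin series of the inner function into that of the outer and collect terms.
From the series, [z^2] q = 15/32; multiply by 2! = 2 to get 15/16.

15/16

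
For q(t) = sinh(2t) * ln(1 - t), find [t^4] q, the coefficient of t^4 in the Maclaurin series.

Write out both Maclaurin series and multiply, keeping only the needed powers.
[t^0] = 0;  [t^1] = 0;  [t^2] = -2;  [t^3] = -1;  [t^4] = -2.
So c_4 = q^(4)(0)/4! = -2.

-2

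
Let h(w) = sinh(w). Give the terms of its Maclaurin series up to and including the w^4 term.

w^3/6 + w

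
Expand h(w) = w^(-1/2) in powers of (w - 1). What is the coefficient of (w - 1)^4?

35/128

[(w - 1)^0] = 1;  [(w - 1)^1] = -1/2;  [(w - 1)^2] = 3/8;  [(w - 1)^3] = -5/16;  [(w - 1)^4] = 35/128.
So c_4 = h^(4)(1)/4! = 35/128.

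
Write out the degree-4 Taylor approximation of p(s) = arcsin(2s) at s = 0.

4*s^3/3 + 2*s

Apply the Taylor formula c_k = f^(k)(a)/k!.
[s^0] = 0;  [s^1] = 2;  [s^2] = 0;  [s^3] = 4/3;  [s^4] = 0.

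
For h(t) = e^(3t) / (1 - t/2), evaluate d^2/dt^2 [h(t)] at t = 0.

25/2

Multiply the two series term by term and collect like powers.
From the series, [t^2] h = 25/4; multiply by 2! = 2 to get 25/2.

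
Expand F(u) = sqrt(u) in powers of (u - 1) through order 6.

Use the known series and substitute for the argument.
F(1) = 1
F′(1) = 1/2
F′′(1) = -1/4
F′′′(1) = 3/8
F^(4)(1) = -15/16
F^(5)(1) = 105/32
F^(6)(1) = -945/64

-21*(u - 1)^6/1024 + 7*(u - 1)^5/256 - 5*(u - 1)^4/128 + (u - 1)^3/16 - (u - 1)^2/8 + (u - 1)/2 + 1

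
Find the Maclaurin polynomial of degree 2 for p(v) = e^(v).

p(0) = 1
p′(0) = 1
p′′(0) = 1

v^2/2 + v + 1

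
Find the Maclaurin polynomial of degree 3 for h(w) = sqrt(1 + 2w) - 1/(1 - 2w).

Combine the two series term by term.
h(0) = 0
h′(0) = -1
h′′(0) = -9
h′′′(0) = -45
The Taylor polynomial is Σ h^(k)(0)/k! · w^k.

-15*w^3/2 - 9*w^2/2 - w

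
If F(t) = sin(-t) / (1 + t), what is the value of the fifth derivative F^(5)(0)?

Multiply the two series term by term and collect like powers.
The coefficient of t^5 in the expansion is -101/120, so F^(5)(0) = 5! * (-101/120) = -101.

-101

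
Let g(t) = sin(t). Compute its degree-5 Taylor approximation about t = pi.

[(t - pi)^0] = 0;  [(t - pi)^1] = -1;  [(t - pi)^2] = 0;  [(t - pi)^3] = 1/6;  [(t - pi)^4] = 0;  [(t - pi)^5] = -1/120.

-(t - pi)^5/120 + (t - pi)^3/6 - (t - pi)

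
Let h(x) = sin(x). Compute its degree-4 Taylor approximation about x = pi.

(x - pi)^3/6 - (x - pi)

h(pi) = 0
h′(pi) = -1
h′′(pi) = 0
h′′′(pi) = 1
h^(4)(pi) = 0
Then c_k = h^(k)(pi)/k! gives each Taylor coefficient.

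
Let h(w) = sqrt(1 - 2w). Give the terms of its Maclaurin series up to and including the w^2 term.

h(0) = 1
h′(0) = -1
h′′(0) = -1
Then c_k = h^(k)(0)/k! gives each Taylor coefficient.

-w^2/2 - w + 1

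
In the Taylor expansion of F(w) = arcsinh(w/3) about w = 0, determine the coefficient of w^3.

-1/162

[w^0] = 0;  [w^1] = 1/3;  [w^2] = 0;  [w^3] = -1/162.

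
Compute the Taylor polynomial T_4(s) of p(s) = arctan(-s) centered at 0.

s^3/3 - s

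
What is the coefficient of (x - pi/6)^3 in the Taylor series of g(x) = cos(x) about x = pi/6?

1/12

g(pi/6) = sqrt(3)/2
g′(pi/6) = -1/2
g′′(pi/6) = -sqrt(3)/2
g′′′(pi/6) = 1/2
So c_3 = g′′′(pi/6)/3! = 1/12.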